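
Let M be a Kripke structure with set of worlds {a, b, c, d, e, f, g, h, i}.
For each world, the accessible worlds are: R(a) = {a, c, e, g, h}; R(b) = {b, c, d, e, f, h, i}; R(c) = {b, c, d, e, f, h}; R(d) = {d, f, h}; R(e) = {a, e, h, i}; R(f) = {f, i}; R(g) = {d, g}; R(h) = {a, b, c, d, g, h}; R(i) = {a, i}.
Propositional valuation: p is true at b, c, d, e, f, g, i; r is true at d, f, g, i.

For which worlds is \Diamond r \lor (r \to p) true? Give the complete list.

Let φ = \Diamond r \lor (r \to p). Evaluate φ at each world:
  a (successors {a, c, e, g, h}): φ is true.
  b (successors {b, c, d, e, f, h, i}): φ is true.
  c (successors {b, c, d, e, f, h}): φ is true.
  d (successors {d, f, h}): φ is true.
  e (successors {a, e, h, i}): φ is true.
  f (successors {f, i}): φ is true.
  g (successors {d, g}): φ is true.
  h (successors {a, b, c, d, g, h}): φ is true.
  i (successors {a, i}): φ is true.
For instance, at e:
  At e: \Diamond r is true, r \to p is true, so \Diamond r \lor (r \to p) is true.
    At e: \Diamond r requires r at some successor in {a, e, h, i}.
      r holds at i, so \Diamond r is true at e.
Satisfying worlds: {a, b, c, d, e, f, g, h, i}

a, b, c, d, e, f, g, h, i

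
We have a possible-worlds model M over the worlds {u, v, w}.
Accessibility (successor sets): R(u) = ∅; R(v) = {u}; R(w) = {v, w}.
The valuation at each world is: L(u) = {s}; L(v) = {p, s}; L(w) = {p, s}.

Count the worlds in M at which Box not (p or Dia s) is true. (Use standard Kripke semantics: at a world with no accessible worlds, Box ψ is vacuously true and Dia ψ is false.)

2

Recall that Box ψ holds at a world iff ψ holds at every accessible world, and Dia ψ holds iff ψ holds at some accessible world.
Let φ = Box not (p or Dia s). Evaluate φ at each world:
  u (successors ∅): φ is true.
  v (successors {u}): φ is true.
  w (successors {v, w}): φ is false.
For instance, at w:
  At w: Box not (p or Dia s) requires not (p or Dia s) at every successor {v, w}.
    not (p or Dia s) fails at v, so Box not (p or Dia s) is false at w.
      At v: p or Dia s is true, so not (p or Dia s) is false.
Satisfying worlds: {u, v}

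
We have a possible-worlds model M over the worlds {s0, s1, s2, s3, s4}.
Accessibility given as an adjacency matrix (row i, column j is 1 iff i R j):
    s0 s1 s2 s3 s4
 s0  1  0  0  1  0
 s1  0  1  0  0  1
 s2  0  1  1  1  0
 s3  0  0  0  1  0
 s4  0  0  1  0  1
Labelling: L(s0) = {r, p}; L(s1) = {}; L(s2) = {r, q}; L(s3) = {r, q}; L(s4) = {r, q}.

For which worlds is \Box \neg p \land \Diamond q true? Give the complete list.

Let φ = \Box \neg p \land \Diamond q. Evaluate φ at each world:
  s0 (successors {s0, s3}): φ is false.
  s1 (successors {s1, s4}): φ is true.
  s2 (successors {s1, s2, s3}): φ is true.
  s3 (successors {s3}): φ is true.
  s4 (successors {s2, s4}): φ is true.
For instance, at s0:
  At s0: \Box \neg p is false, \Diamond q is true, so \Box \neg p \land \Diamond q is false.
    At s0: \Box \neg p requires \neg p at every successor {s0, s3}.
      \neg p fails at s0, so \Box \neg p is false at s0.
    At s0: \Diamond q requires q at some successor in {s0, s3}.
      q holds at s3, so \Diamond q is true at s0.
Satisfying worlds: {s1, s2, s3, s4}

s1, s2, s3, s4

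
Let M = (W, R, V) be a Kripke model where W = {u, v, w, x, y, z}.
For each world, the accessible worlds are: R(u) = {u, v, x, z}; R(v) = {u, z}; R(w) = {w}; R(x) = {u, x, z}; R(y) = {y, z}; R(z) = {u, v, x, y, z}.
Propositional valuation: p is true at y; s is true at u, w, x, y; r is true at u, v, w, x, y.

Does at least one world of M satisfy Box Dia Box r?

Yes

Let φ = Box Dia Box r. Evaluate φ at each world:
  u (successors {u, v, x, z}): φ is false.
  v (successors {u, z}): φ is false.
  w (successors {w}): φ is true.
  x (successors {u, x, z}): φ is false.
  y (successors {y, z}): φ is false.
  z (successors {u, v, x, y, z}): φ is false.
Detail at w (witness):
  At w: Box Dia Box r requires Dia Box r at every successor {w}.
      At w: Dia Box r requires Box r at some successor in {w}.
        Box r holds at w, so Dia Box r is true at w.
  So Box Dia Box r is true at w.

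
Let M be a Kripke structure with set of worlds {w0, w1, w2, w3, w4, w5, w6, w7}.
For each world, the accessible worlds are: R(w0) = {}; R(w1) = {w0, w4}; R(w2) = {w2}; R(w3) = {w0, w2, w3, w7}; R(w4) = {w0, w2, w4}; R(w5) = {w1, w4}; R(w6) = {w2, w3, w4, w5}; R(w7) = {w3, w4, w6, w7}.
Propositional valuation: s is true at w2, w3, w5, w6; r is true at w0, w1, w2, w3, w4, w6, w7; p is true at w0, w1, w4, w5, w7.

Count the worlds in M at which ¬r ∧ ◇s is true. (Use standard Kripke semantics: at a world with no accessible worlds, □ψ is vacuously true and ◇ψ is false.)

Let φ = ¬r ∧ ◇s. Evaluate φ at each world:
  w0 (successors ∅): φ is false.
  w1 (successors {w0, w4}): φ is false.
  w2 (successors {w2}): φ is false.
  w3 (successors {w0, w2, w3, w7}): φ is false.
  w4 (successors {w0, w2, w4}): φ is false.
  w5 (successors {w1, w4}): φ is false.
  w6 (successors {w2, w3, w4, w5}): φ is false.
  w7 (successors {w3, w4, w6, w7}): φ is false.
For instance, at w1:
  At w1: ¬r is false, ◇s is false, so ¬r ∧ ◇s is false.
    At w1: ◇s requires s at some successor in {w0, w4}.
      At w0: s is false.
      At w4: s is false.
    So ◇s is false at w1.
Satisfying worlds: none.

0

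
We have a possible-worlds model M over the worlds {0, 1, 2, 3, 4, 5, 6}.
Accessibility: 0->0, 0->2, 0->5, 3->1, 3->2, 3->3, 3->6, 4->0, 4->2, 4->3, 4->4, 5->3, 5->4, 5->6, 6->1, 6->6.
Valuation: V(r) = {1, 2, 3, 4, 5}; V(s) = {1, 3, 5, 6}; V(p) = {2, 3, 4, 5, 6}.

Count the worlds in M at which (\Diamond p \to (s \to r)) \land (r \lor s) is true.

Let φ = (\Diamond p \to (s \to r)) \land (r \lor s). Evaluate φ at each world:
  0 (successors {0, 2, 5}): φ is false.
  1 (successors ∅): φ is true.
  2 (successors ∅): φ is true.
  3 (successors {1, 2, 3, 6}): φ is true.
  4 (successors {0, 2, 3, 4}): φ is true.
  5 (successors {3, 4, 6}): φ is true.
  6 (successors {1, 6}): φ is false.
For instance, at 0:
  At 0: \Diamond p \to (s \to r) is true, r \lor s is false, so (\Diamond p \to (s \to r)) \land (r \lor s) is false.
    At 0: \Diamond p is true, s \to r is true, so \Diamond p \to (s \to r) is true.
      At 0: \Diamond p requires p at some successor in {0, 2, 5}.
        p holds at 2, so \Diamond p is true at 0.
Satisfying worlds: {1, 2, 3, 4, 5}

5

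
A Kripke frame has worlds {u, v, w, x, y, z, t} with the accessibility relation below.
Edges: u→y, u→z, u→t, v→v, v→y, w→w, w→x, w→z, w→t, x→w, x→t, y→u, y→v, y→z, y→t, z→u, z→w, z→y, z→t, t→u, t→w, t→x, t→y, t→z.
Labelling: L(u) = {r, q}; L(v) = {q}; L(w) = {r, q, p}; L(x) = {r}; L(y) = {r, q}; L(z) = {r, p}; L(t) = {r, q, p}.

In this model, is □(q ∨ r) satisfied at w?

At w: □(q ∨ r) requires q ∨ r at every successor {w, x, z, t}.
  At w: q ∨ r is true.
  At x: q ∨ r is true.
  At z: q ∨ r is true.
  At t: q ∨ r is true.
So □(q ∨ r) is true at w.

Yes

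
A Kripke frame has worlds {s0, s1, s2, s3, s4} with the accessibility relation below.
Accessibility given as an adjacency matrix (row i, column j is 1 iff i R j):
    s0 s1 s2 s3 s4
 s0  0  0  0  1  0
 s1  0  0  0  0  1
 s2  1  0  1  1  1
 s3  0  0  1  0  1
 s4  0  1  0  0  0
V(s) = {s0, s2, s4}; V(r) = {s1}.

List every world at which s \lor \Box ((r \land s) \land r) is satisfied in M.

s0, s2, s4

Let φ = s \lor \Box ((r \land s) \land r). Evaluate φ at each world:
  s0 (successors {s3}): φ is true.
  s1 (successors {s4}): φ is false.
  s2 (successors {s0, s2, s3, s4}): φ is true.
  s3 (successors {s2, s4}): φ is false.
  s4 (successors {s1}): φ is true.
For instance, at s2:
  At s2: s is true, \Box ((r \land s) \land r) is false, so s \lor \Box ((r \land s) \land r) is true.
    At s2: \Box ((r \land s) \land r) requires (r \land s) \land r at every successor {s0, s2, s3, s4}.
      (r \land s) \land r fails at s0, so \Box ((r \land s) \land r) is false at s2.
Satisfying worlds: {s0, s2, s4}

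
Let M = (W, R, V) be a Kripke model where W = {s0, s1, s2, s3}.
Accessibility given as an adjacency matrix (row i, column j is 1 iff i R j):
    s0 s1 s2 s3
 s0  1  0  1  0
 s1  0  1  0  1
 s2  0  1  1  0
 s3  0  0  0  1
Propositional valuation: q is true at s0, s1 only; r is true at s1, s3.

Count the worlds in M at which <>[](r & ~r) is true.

Recall that []ψ holds at a world iff ψ holds at every accessible world, and <>ψ holds iff ψ holds at some accessible world.
Let φ = <>[](r & ~r). Evaluate φ at each world:
  s0 (successors {s0, s2}): φ is false.
  s1 (successors {s1, s3}): φ is false.
  s2 (successors {s1, s2}): φ is false.
  s3 (successors {s3}): φ is false.
For instance, at s0:
  At s0: <>[](r & ~r) requires [](r & ~r) at some successor in {s0, s2}.
    At s0: [](r & ~r) is false.
    At s2: [](r & ~r) is false.
  So <>[](r & ~r) is false at s0.
Satisfying worlds: none.

0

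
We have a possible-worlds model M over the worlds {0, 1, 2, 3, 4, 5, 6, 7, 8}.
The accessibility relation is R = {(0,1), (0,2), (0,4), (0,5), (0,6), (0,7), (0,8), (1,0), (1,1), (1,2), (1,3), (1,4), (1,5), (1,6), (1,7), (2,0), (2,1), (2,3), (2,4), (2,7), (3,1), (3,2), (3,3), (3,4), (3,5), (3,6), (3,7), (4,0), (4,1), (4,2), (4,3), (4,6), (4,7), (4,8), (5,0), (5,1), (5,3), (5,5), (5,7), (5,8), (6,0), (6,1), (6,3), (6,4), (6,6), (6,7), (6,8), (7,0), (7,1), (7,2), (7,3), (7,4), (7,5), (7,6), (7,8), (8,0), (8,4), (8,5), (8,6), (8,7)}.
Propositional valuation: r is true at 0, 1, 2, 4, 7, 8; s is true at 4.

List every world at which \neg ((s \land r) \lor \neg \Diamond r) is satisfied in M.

0, 1, 2, 3, 5, 6, 7, 8

Let φ = \neg ((s \land r) \lor \neg \Diamond r). Evaluate φ at each world:
  0 (successors {1, 2, 4, 5, 6, 7, 8}): φ is true.
  1 (successors {0, 1, 2, 3, 4, 5, 6, 7}): φ is true.
  2 (successors {0, 1, 3, 4, 7}): φ is true.
  3 (successors {1, 2, 3, 4, 5, 6, 7}): φ is true.
  4 (successors {0, 1, 2, 3, 6, 7, 8}): φ is false.
  5 (successors {0, 1, 3, 5, 7, 8}): φ is true.
  6 (successors {0, 1, 3, 4, 6, 7, 8}): φ is true.
  7 (successors {0, 1, 2, 3, 4, 5, 6, 8}): φ is true.
  8 (successors {0, 4, 5, 6, 7}): φ is true.
For instance, at 2:
  At 2: (s \land r) \lor \neg \Diamond r is false, so \neg ((s \land r) \lor \neg \Diamond r) is true.
    At 2: s \land r is false, \neg \Diamond r is false, so (s \land r) \lor \neg \Diamond r is false.
      At 2: \Diamond r is true, so \neg \Diamond r is false.
Satisfying worlds: {0, 1, 2, 3, 5, 6, 7, 8}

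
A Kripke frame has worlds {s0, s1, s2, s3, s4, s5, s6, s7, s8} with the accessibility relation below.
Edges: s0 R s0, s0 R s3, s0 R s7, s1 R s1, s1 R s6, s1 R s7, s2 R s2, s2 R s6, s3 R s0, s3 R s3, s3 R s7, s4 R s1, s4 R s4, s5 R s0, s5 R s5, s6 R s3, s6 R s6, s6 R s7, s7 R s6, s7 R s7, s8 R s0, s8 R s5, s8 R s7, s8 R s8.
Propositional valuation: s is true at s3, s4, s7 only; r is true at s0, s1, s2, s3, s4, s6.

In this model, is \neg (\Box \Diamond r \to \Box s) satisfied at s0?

At s0: \Box \Diamond r \to \Box s is false, so \neg (\Box \Diamond r \to \Box s) is true.
  At s0: \Box \Diamond r is true, \Box s is false, so \Box \Diamond r \to \Box s is false.
    At s0: \Box \Diamond r requires \Diamond r at every successor {s0, s3, s7}.
      At s0: \Diamond r is true.
      At s3: \Diamond r is true.
      At s7: \Diamond r is true.
    So \Box \Diamond r is true at s0.
    At s0: \Box s requires s at every successor {s0, s3, s7}.
      s fails at s0, so \Box s is false at s0.

Yes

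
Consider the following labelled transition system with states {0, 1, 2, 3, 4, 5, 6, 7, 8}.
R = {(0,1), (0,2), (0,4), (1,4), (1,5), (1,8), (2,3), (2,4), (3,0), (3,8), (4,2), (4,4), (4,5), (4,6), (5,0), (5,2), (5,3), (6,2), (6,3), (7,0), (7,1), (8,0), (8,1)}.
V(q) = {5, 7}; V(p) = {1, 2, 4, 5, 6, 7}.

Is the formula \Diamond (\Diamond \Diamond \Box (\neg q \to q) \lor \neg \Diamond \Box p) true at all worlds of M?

No

Recall that \Box ψ holds at a world iff ψ holds at every accessible world, and \Diamond ψ holds iff ψ holds at some accessible world.
Let φ = \Diamond (\Diamond \Diamond \Box (\neg q \to q) \lor \neg \Diamond \Box p). Evaluate φ at each world:
  0 (successors {1, 2, 4}): φ is false.
  1 (successors {4, 5, 8}): φ is false.
  2 (successors {3, 4}): φ is false.
  3 (successors {0, 8}): φ is false.
  4 (successors {2, 4, 5, 6}): φ is true.
  5 (successors {0, 2, 3}): φ is false.
  6 (successors {2, 3}): φ is false.
  7 (successors {0, 1}): φ is false.
  8 (successors {0, 1}): φ is false.
Detail at 0 (counterexample):
  At 0: \Diamond (\Diamond \Diamond \Box (\neg q \to q) \lor \neg \Diamond \Box p) requires \Diamond \Diamond \Box (\neg q \to q) \lor \neg \Diamond \Box p at some successor in {1, 2, 4}.
    At 1: \Diamond \Diamond \Box (\neg q \to q) \lor \neg \Diamond \Box p is false.
    At 2: \Diamond \Diamond \Box (\neg q \to q) \lor \neg \Diamond \Box p is false.
    At 4: \Diamond \Diamond \Box (\neg q \to q) \lor \neg \Diamond \Box p is false.
  So \Diamond (\Diamond \Diamond \Box (\neg q \to q) \lor \neg \Diamond \Box p) is false at 0.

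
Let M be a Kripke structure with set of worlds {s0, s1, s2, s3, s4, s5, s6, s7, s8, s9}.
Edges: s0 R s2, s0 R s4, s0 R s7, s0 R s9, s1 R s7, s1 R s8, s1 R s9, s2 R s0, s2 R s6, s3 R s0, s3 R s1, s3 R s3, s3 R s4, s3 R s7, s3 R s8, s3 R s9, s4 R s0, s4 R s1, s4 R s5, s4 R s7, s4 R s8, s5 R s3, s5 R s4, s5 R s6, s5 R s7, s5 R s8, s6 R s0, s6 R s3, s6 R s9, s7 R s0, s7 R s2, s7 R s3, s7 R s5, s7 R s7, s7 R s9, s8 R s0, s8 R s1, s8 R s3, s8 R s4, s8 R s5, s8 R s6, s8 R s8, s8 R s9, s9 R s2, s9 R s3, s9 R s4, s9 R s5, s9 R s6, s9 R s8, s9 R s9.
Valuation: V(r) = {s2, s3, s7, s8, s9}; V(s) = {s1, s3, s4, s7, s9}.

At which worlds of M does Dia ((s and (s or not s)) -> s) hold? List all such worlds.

s0, s1, s2, s3, s4, s5, s6, s7, s8, s9

Let φ = Dia ((s and (s or not s)) -> s). Evaluate φ at each world:
  s0 (successors {s2, s4, s7, s9}): φ is true.
  s1 (successors {s7, s8, s9}): φ is true.
  s2 (successors {s0, s6}): φ is true.
  s3 (successors {s0, s1, s3, s4, s7, s8, s9}): φ is true.
  s4 (successors {s0, s1, s5, s7, s8}): φ is true.
  s5 (successors {s3, s4, s6, s7, s8}): φ is true.
  s6 (successors {s0, s3, s9}): φ is true.
  s7 (successors {s0, s2, s3, s5, s7, s9}): φ is true.
  s8 (successors {s0, s1, s3, s4, s5, s6, s8, s9}): φ is true.
  s9 (successors {s2, s3, s4, s5, s6, s8, s9}): φ is true.
For instance, at s4:
  At s4: Dia ((s and (s or not s)) -> s) requires (s and (s or not s)) -> s at some successor in {s0, s1, s5, s7, s8}.
    (s and (s or not s)) -> s holds at s0, so Dia ((s and (s or not s)) -> s) is true at s4.
Satisfying worlds: {s0, s1, s2, s3, s4, s5, s6, s7, s8, s9}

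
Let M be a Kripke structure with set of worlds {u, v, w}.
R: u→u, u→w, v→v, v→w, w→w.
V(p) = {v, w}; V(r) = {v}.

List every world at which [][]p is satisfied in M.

Let φ = [][]p. Evaluate φ at each world:
  u (successors {u, w}): φ is false.
  v (successors {v, w}): φ is true.
  w (successors {w}): φ is true.
For instance, at v:
  At v: [][]p requires []p at every successor {v, w}.
      At v: []p requires p at every successor {v, w}.
        At v: p is true.
        At w: p is true.
      So []p is true at v.
      At w: []p requires p at every successor {w}.
        At w: p is true.
      So []p is true at w.
  So [][]p is true at v.
Satisfying worlds: {v, w}

v, w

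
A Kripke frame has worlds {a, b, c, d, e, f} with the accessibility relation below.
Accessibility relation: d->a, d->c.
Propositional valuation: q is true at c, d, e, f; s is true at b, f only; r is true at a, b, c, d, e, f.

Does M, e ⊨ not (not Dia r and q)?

No

At e: not Dia r and q is true, so not (not Dia r and q) is false.
  At e: not Dia r is true, q is true, so not Dia r and q is true.
    At e: Dia r is false, so not Dia r is true.
      At e: no accessible worlds, so Dia r is false.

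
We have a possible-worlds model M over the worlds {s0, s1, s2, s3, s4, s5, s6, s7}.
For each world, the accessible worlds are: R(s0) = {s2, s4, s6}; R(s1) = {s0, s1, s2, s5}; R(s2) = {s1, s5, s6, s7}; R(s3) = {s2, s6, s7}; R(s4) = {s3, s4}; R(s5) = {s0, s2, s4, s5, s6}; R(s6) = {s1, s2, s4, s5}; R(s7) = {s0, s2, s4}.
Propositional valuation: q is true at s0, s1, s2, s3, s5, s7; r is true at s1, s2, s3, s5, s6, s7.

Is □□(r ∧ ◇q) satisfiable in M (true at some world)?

No

Let φ = □□(r ∧ ◇q). Evaluate φ at each world:
  s0 (successors {s2, s4, s6}): φ is false.
  s1 (successors {s0, s1, s2, s5}): φ is false.
  s2 (successors {s1, s5, s6, s7}): φ is false.
  s3 (successors {s2, s6, s7}): φ is false.
  s4 (successors {s3, s4}): φ is false.
  s5 (successors {s0, s2, s4, s5, s6}): φ is false.
  s6 (successors {s1, s2, s4, s5}): φ is false.
  s7 (successors {s0, s2, s4}): φ is false.
For instance, at s0:
  At s0: □□(r ∧ ◇q) requires □(r ∧ ◇q) at every successor {s2, s4, s6}.
    □(r ∧ ◇q) fails at s4, so □□(r ∧ ◇q) is false at s0.
      At s4: □(r ∧ ◇q) requires r ∧ ◇q at every successor {s3, s4}.
        r ∧ ◇q fails at s4, so □(r ∧ ◇q) is false at s4.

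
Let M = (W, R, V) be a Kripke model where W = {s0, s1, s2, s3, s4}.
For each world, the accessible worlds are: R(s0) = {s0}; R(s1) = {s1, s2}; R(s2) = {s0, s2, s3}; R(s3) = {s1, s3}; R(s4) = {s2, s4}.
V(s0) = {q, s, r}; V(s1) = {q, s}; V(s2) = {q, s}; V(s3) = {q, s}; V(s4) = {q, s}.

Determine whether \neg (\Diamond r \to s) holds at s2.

No

At s2: \Diamond r \to s is true, so \neg (\Diamond r \to s) is false.
  At s2: \Diamond r is true, s is true, so \Diamond r \to s is true.
    At s2: \Diamond r requires r at some successor in {s0, s2, s3}.
      r holds at s0, so \Diamond r is true at s2.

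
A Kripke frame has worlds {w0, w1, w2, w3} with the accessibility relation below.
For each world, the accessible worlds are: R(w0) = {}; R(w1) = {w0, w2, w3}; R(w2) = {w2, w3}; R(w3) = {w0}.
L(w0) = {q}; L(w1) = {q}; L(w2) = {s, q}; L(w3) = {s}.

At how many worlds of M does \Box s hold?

2

Let φ = \Box s. Evaluate φ at each world:
  w0 (successors ∅): φ is true.
  w1 (successors {w0, w2, w3}): φ is false.
  w2 (successors {w2, w3}): φ is true.
  w3 (successors {w0}): φ is false.
For instance, at w1:
  At w1: \Box s requires s at every successor {w0, w2, w3}.
    s fails at w0, so \Box s is false at w1.
Satisfying worlds: {w0, w2}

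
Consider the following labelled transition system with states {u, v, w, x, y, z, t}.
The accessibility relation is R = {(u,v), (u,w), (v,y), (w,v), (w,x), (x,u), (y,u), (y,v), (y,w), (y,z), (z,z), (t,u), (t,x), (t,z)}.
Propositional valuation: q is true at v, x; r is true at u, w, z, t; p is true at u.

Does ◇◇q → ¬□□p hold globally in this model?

Let φ = ◇◇q → ¬□□p. Evaluate φ at each world:
  u (successors {v, w}): φ is true.
  v (successors {y}): φ is true.
  w (successors {v, x}): φ is true.
  x (successors {u}): φ is true.
  y (successors {u, v, w, z}): φ is true.
  z (successors {z}): φ is true.
  t (successors {u, x, z}): φ is true.
For instance, at u:
  At u: ◇◇q is true, ¬□□p is true, so ◇◇q → ¬□□p is true.
    At u: ◇◇q requires ◇q at some successor in {v, w}.
      ◇q holds at w, so ◇◇q is true at u.
    At u: □□p is false, so ¬□□p is true.
      At u: □□p requires □p at every successor {v, w}.
        □p fails at v, so □□p is false at u.

Yes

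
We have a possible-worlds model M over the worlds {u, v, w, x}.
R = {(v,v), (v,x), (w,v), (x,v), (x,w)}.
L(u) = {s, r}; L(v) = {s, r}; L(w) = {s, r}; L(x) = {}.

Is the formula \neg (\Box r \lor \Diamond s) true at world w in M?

At w: \Box r \lor \Diamond s is true, so \neg (\Box r \lor \Diamond s) is false.
  At w: \Box r is true, \Diamond s is true, so \Box r \lor \Diamond s is true.
    At w: \Box r requires r at every successor {v}.
      At v: r is true.
    So \Box r is true at w.
    At w: \Diamond s requires s at some successor in {v}.
      s holds at v, so \Diamond s is true at w.

No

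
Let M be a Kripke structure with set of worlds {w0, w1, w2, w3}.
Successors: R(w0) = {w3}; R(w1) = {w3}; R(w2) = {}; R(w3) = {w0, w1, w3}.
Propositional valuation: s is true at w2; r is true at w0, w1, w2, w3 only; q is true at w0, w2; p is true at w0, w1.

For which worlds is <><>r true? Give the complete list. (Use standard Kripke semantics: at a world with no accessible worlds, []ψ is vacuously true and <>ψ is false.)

w0, w1, w3

Let φ = <><>r. Evaluate φ at each world:
  w0 (successors {w3}): φ is true.
  w1 (successors {w3}): φ is true.
  w2 (successors ∅): φ is false.
  w3 (successors {w0, w1, w3}): φ is true.
For instance, at w3:
  At w3: <><>r requires <>r at some successor in {w0, w1, w3}.
    <>r holds at w0, so <><>r is true at w3.
      At w0: <>r requires r at some successor in {w3}.
        r holds at w3, so <>r is true at w0.
Satisfying worlds: {w0, w1, w3}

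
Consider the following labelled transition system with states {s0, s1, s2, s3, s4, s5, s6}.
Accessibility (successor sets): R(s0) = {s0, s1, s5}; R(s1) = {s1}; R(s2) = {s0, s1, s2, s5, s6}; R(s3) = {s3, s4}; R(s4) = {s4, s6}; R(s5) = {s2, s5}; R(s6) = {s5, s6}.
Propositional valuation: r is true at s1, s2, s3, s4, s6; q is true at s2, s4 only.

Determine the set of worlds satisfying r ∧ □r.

s1, s3, s4

Let φ = r ∧ □r. Evaluate φ at each world:
  s0 (successors {s0, s1, s5}): φ is false.
  s1 (successors {s1}): φ is true.
  s2 (successors {s0, s1, s2, s5, s6}): φ is false.
  s3 (successors {s3, s4}): φ is true.
  s4 (successors {s4, s6}): φ is true.
  s5 (successors {s2, s5}): φ is false.
  s6 (successors {s5, s6}): φ is false.
For instance, at s6:
  At s6: r is true, □r is false, so r ∧ □r is false.
    At s6: □r requires r at every successor {s5, s6}.
      r fails at s5, so □r is false at s6.
Satisfying worlds: {s1, s3, s4}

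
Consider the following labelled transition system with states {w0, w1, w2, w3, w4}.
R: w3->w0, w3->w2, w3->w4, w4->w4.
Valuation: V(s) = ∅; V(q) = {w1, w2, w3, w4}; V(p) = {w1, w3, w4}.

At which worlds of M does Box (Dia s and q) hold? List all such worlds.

w0, w1, w2

Let φ = Box (Dia s and q). Evaluate φ at each world:
  w0 (successors ∅): φ is true.
  w1 (successors ∅): φ is true.
  w2 (successors ∅): φ is true.
  w3 (successors {w0, w2, w4}): φ is false.
  w4 (successors {w4}): φ is false.
For instance, at w3:
  At w3: Box (Dia s and q) requires Dia s and q at every successor {w0, w2, w4}.
    Dia s and q fails at w0, so Box (Dia s and q) is false at w3.
      At w0: Dia s is false, q is false, so Dia s and q is false.
Satisfying worlds: {w0, w1, w2}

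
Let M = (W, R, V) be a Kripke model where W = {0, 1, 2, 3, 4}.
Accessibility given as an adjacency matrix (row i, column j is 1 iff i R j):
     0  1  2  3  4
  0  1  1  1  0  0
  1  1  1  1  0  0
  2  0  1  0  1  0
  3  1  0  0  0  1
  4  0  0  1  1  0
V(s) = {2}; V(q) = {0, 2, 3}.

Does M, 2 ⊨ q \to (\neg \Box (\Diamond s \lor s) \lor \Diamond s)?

At 2: q is true, \neg \Box (\Diamond s \lor s) \lor \Diamond s is true, so q \to (\neg \Box (\Diamond s \lor s) \lor \Diamond s) is true.
  At 2: \neg \Box (\Diamond s \lor s) is true, \Diamond s is false, so \neg \Box (\Diamond s \lor s) \lor \Diamond s is true.
    At 2: \Box (\Diamond s \lor s) is false, so \neg \Box (\Diamond s \lor s) is true.
      At 2: \Box (\Diamond s \lor s) requires \Diamond s \lor s at every successor {1, 3}.
        \Diamond s \lor s fails at 3, so \Box (\Diamond s \lor s) is false at 2.
    At 2: \Diamond s requires s at some successor in {1, 3}.
      At 1: s is false.
      At 3: s is false.
    So \Diamond s is false at 2.

Yes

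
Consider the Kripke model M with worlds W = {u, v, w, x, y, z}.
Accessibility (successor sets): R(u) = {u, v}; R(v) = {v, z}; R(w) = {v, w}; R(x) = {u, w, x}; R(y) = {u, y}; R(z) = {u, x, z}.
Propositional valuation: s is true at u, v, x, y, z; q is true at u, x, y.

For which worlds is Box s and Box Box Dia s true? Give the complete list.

Let φ = Box s and Box Box Dia s. Evaluate φ at each world:
  u (successors {u, v}): φ is true.
  v (successors {v, z}): φ is true.
  w (successors {v, w}): φ is false.
  x (successors {u, w, x}): φ is false.
  y (successors {u, y}): φ is true.
  z (successors {u, x, z}): φ is true.
For instance, at u:
  At u: Box s is true, Box Box Dia s is true, so Box s and Box Box Dia s is true.
    At u: Box s requires s at every successor {u, v}.
      At u: s is true.
      At v: s is true.
    So Box s is true at u.
    At u: Box Box Dia s requires Box Dia s at every successor {u, v}.
      At u: Box Dia s is true.
      At v: Box Dia s is true.
    So Box Box Dia s is true at u.
Satisfying worlds: {u, v, y, z}

u, v, y, z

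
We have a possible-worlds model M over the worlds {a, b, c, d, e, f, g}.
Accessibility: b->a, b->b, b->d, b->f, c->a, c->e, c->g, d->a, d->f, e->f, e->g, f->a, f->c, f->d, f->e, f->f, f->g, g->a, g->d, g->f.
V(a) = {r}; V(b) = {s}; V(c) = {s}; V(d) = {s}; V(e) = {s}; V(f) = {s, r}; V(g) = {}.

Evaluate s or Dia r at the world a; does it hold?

No

At a: s is false, Dia r is false, so s or Dia r is false.
  At a: no accessible worlds, so Dia r is false.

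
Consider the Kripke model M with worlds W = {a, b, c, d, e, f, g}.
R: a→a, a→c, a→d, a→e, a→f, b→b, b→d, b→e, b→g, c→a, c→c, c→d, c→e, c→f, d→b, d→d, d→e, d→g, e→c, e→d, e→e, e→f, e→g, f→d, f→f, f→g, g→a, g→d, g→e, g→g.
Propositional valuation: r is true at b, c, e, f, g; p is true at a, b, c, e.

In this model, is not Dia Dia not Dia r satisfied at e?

Yes

At e: Dia Dia not Dia r is false, so not Dia Dia not Dia r is true.
  At e: Dia Dia not Dia r requires Dia not Dia r at some successor in {c, d, e, f, g}.
    At c: Dia not Dia r is false.
    At d: Dia not Dia r is false.
    At e: Dia not Dia r is false.
    At f: Dia not Dia r is false.
    At g: Dia not Dia r is false.
  So Dia Dia not Dia r is false at e.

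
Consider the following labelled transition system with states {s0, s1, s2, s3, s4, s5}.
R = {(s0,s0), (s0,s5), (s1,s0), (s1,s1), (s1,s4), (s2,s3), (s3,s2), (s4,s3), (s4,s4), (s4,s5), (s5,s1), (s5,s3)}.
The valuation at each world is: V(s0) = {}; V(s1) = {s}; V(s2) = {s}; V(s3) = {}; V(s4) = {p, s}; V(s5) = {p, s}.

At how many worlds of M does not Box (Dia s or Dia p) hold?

Recall that Box ψ holds at a world iff ψ holds at every accessible world, and Dia ψ holds iff ψ holds at some accessible world.
Let φ = not Box (Dia s or Dia p). Evaluate φ at each world:
  s0 (successors {s0, s5}): φ is false.
  s1 (successors {s0, s1, s4}): φ is false.
  s2 (successors {s3}): φ is false.
  s3 (successors {s2}): φ is true.
  s4 (successors {s3, s4, s5}): φ is false.
  s5 (successors {s1, s3}): φ is false.
For instance, at s1:
  At s1: Box (Dia s or Dia p) is true, so not Box (Dia s or Dia p) is false.
    At s1: Box (Dia s or Dia p) requires Dia s or Dia p at every successor {s0, s1, s4}.
      At s0: Dia s or Dia p is true.
      At s1: Dia s or Dia p is true.
      At s4: Dia s or Dia p is true.
    So Box (Dia s or Dia p) is true at s1.
Satisfying worlds: {s3}

1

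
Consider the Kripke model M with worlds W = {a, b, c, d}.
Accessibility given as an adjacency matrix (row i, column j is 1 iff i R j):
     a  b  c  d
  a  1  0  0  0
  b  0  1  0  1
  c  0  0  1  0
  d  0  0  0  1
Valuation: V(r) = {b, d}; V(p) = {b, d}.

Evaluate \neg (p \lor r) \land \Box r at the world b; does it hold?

At b: \neg (p \lor r) is false, \Box r is true, so \neg (p \lor r) \land \Box r is false.
  At b: \Box r requires r at every successor {b, d}.
    At b: r is true.
    At d: r is true.
  So \Box r is true at b.

No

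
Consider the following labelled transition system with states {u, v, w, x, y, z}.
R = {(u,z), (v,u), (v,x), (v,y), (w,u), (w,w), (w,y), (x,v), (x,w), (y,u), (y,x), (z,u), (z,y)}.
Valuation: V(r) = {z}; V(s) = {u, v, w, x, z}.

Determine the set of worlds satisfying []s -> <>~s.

Let φ = []s -> <>~s. Evaluate φ at each world:
  u (successors {z}): φ is false.
  v (successors {u, x, y}): φ is true.
  w (successors {u, w, y}): φ is true.
  x (successors {v, w}): φ is false.
  y (successors {u, x}): φ is false.
  z (successors {u, y}): φ is true.
For instance, at v:
  At v: []s is false, <>~s is true, so []s -> <>~s is true.
    At v: []s requires s at every successor {u, x, y}.
      s fails at y, so []s is false at v.
    At v: <>~s requires ~s at some successor in {u, x, y}.
      ~s holds at y, so <>~s is true at v.
Satisfying worlds: {v, w, z}

v, w, z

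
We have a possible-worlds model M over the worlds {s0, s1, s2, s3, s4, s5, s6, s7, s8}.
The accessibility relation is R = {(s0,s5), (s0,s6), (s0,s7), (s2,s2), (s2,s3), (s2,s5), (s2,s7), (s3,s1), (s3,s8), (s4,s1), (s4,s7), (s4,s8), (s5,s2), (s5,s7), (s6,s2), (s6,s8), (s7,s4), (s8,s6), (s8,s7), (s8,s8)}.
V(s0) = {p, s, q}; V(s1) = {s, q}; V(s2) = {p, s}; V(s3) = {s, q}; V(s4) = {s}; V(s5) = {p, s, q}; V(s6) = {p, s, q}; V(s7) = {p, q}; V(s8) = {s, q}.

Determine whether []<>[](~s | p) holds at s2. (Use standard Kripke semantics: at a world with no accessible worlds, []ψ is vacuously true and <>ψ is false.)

No

Recall that []ψ holds at a world iff ψ holds at every accessible world, and <>ψ holds iff ψ holds at some accessible world.
At s2: []<>[](~s | p) requires <>[](~s | p) at every successor {s2, s3, s5, s7}.
  <>[](~s | p) fails at s5, so []<>[](~s | p) is false at s2.
    At s5: <>[](~s | p) requires [](~s | p) at some successor in {s2, s7}.
      At s2: [](~s | p) is false.
      At s7: [](~s | p) is false.
    So <>[](~s | p) is false at s5.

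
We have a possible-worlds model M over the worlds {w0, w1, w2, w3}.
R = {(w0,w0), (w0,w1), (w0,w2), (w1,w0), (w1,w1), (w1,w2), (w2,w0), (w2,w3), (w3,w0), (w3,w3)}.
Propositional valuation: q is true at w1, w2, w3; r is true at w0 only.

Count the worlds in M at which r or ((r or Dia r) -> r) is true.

Let φ = r or ((r or Dia r) -> r). Evaluate φ at each world:
  w0 (successors {w0, w1, w2}): φ is true.
  w1 (successors {w0, w1, w2}): φ is false.
  w2 (successors {w0, w3}): φ is false.
  w3 (successors {w0, w3}): φ is false.
For instance, at w0:
  At w0: r is true, (r or Dia r) -> r is true, so r or ((r or Dia r) -> r) is true.
    At w0: r or Dia r is true, r is true, so (r or Dia r) -> r is true.
      At w0: r is true, Dia r is true, so r or Dia r is true.
Satisfying worlds: {w0}

1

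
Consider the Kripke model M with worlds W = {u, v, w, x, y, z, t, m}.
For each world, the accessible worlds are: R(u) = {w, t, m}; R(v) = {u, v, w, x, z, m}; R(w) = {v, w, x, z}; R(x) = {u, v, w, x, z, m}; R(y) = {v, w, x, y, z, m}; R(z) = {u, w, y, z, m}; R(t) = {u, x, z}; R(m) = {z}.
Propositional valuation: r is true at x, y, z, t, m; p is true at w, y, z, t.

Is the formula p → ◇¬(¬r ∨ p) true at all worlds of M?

Let φ = p → ◇¬(¬r ∨ p). Evaluate φ at each world:
  u (successors {w, t, m}): φ is true.
  v (successors {u, v, w, x, z, m}): φ is true.
  w (successors {v, w, x, z}): φ is true.
  x (successors {u, v, w, x, z, m}): φ is true.
  y (successors {v, w, x, y, z, m}): φ is true.
  z (successors {u, w, y, z, m}): φ is true.
  t (successors {u, x, z}): φ is true.
  m (successors {z}): φ is true.
For instance, at z:
  At z: p is true, ◇¬(¬r ∨ p) is true, so p → ◇¬(¬r ∨ p) is true.
    At z: ◇¬(¬r ∨ p) requires ¬(¬r ∨ p) at some successor in {u, w, y, z, m}.
      ¬(¬r ∨ p) holds at m, so ◇¬(¬r ∨ p) is true at z.

Yes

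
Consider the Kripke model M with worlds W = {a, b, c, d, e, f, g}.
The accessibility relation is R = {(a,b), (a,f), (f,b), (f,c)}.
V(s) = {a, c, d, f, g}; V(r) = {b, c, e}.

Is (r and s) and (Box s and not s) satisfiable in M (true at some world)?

No

Let φ = (r and s) and (Box s and not s). Evaluate φ at each world:
  a (successors {b, f}): φ is false.
  b (successors ∅): φ is false.
  c (successors ∅): φ is false.
  d (successors ∅): φ is false.
  e (successors ∅): φ is false.
  f (successors {b, c}): φ is false.
  g (successors ∅): φ is false.
For instance, at a:
  At a: r and s is false, Box s and not s is false, so (r and s) and (Box s and not s) is false.
    At a: Box s is false, not s is false, so Box s and not s is false.
      At a: Box s requires s at every successor {b, f}.
        s fails at b, so Box s is false at a.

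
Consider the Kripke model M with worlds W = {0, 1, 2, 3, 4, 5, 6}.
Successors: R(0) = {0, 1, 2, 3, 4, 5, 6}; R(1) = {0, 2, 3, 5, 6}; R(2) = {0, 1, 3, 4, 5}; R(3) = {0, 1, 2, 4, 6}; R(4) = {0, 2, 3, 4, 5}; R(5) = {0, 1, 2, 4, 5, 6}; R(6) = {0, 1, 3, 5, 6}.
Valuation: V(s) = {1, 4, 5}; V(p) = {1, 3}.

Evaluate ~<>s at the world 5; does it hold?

No

Recall that <>ψ holds at a world iff ψ holds at some accessible world.
At 5: <>s is true, so ~<>s is false.
  At 5: <>s requires s at some successor in {0, 1, 2, 4, 5, 6}.
    s holds at 1, so <>s is true at 5.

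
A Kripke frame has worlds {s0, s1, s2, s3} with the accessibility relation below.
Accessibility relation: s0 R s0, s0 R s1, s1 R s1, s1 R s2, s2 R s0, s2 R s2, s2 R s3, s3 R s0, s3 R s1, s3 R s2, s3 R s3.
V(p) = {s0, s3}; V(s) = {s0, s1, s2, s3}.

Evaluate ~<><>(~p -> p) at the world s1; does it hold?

No

Recall that <>ψ holds at a world iff ψ holds at some accessible world.
At s1: <><>(~p -> p) is true, so ~<><>(~p -> p) is false.
  At s1: <><>(~p -> p) requires <>(~p -> p) at some successor in {s1, s2}.
    <>(~p -> p) holds at s2, so <><>(~p -> p) is true at s1.
      At s2: <>(~p -> p) requires ~p -> p at some successor in {s0, s2, s3}.
        ~p -> p holds at s0, so <>(~p -> p) is true at s2.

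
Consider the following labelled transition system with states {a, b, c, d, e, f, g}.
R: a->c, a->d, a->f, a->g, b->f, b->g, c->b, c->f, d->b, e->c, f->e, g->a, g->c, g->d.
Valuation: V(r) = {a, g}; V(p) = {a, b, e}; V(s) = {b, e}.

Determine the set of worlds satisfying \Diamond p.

c, d, f, g

Recall that \Diamond ψ holds at a world iff ψ holds at some accessible world.
Let φ = \Diamond p. Evaluate φ at each world:
  a (successors {c, d, f, g}): φ is false.
  b (successors {f, g}): φ is false.
  c (successors {b, f}): φ is true.
  d (successors {b}): φ is true.
  e (successors {c}): φ is false.
  f (successors {e}): φ is true.
  g (successors {a, c, d}): φ is true.
For instance, at g:
  At g: \Diamond p requires p at some successor in {a, c, d}.
    p holds at a, so \Diamond p is true at g.
Satisfying worlds: {c, d, f, g}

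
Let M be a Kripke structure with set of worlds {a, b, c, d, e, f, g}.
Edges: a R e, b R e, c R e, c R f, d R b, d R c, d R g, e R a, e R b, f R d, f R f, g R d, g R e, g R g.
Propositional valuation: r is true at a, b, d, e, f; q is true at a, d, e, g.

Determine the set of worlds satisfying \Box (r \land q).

Let φ = \Box (r \land q). Evaluate φ at each world:
  a (successors {e}): φ is true.
  b (successors {e}): φ is true.
  c (successors {e, f}): φ is false.
  d (successors {b, c, g}): φ is false.
  e (successors {a, b}): φ is false.
  f (successors {d, f}): φ is false.
  g (successors {d, e, g}): φ is false.
For instance, at b:
  At b: \Box (r \land q) requires r \land q at every successor {e}.
    At e: r \land q is true.
  So \Box (r \land q) is true at b.
Satisfying worlds: {a, b}

a, b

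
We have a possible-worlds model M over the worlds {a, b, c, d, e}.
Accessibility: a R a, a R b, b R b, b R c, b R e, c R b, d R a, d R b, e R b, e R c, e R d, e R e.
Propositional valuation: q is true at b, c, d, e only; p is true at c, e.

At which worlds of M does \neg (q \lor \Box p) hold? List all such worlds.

a

Let φ = \neg (q \lor \Box p). Evaluate φ at each world:
  a (successors {a, b}): φ is true.
  b (successors {b, c, e}): φ is false.
  c (successors {b}): φ is false.
  d (successors {a, b}): φ is false.
  e (successors {b, c, d, e}): φ is false.
For instance, at e:
  At e: q \lor \Box p is true, so \neg (q \lor \Box p) is false.
    At e: q is true, \Box p is false, so q \lor \Box p is true.
      At e: \Box p requires p at every successor {b, c, d, e}.
        p fails at b, so \Box p is false at e.
Satisfying worlds: {a}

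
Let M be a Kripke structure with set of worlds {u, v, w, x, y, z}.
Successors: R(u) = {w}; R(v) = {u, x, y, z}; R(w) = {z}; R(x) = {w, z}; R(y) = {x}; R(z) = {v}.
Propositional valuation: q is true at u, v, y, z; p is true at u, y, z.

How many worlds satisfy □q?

Recall that □ψ holds at a world iff ψ holds at every accessible world, and ◇ψ holds iff ψ holds at some accessible world.
Let φ = □q. Evaluate φ at each world:
  u (successors {w}): φ is false.
  v (successors {u, x, y, z}): φ is false.
  w (successors {z}): φ is true.
  x (successors {w, z}): φ is false.
  y (successors {x}): φ is false.
  z (successors {v}): φ is true.
For instance, at y:
  At y: □q requires q at every successor {x}.
    q fails at x, so □q is false at y.
Satisfying worlds: {w, z}

2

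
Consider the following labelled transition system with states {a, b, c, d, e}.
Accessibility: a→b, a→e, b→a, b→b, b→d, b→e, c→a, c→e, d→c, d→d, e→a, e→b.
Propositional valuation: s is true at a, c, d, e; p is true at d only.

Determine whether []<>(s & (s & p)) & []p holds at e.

At e: []<>(s & (s & p)) is false, []p is false, so []<>(s & (s & p)) & []p is false.
  At e: []<>(s & (s & p)) requires <>(s & (s & p)) at every successor {a, b}.
    <>(s & (s & p)) fails at a, so []<>(s & (s & p)) is false at e.
      At a: <>(s & (s & p)) requires s & (s & p) at some successor in {b, e}.
        At b: s & (s & p) is false.
        At e: s & (s & p) is false.
      So <>(s & (s & p)) is false at a.
  At e: []p requires p at every successor {a, b}.
    p fails at a, so []p is false at e.

No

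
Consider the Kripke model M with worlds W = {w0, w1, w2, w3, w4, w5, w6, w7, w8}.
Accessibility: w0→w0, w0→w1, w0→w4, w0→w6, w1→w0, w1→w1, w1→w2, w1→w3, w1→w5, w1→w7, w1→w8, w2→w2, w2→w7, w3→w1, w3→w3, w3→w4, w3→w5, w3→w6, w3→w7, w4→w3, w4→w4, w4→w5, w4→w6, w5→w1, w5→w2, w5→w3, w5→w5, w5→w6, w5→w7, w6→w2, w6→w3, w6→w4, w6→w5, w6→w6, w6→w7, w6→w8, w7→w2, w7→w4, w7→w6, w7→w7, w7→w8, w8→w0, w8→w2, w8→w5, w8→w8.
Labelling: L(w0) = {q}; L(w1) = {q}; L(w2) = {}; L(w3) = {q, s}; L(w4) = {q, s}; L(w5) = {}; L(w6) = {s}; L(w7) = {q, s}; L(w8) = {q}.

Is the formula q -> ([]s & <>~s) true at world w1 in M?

No

Recall that []ψ holds at a world iff ψ holds at every accessible world, and <>ψ holds iff ψ holds at some accessible world.
At w1: q is true, []s & <>~s is false, so q -> ([]s & <>~s) is false.
  At w1: []s is false, <>~s is true, so []s & <>~s is false.
    At w1: []s requires s at every successor {w0, w1, w2, w3, w5, w7, w8}.
      s fails at w0, so []s is false at w1.
    At w1: <>~s requires ~s at some successor in {w0, w1, w2, w3, w5, w7, w8}.
      ~s holds at w0, so <>~s is true at w1.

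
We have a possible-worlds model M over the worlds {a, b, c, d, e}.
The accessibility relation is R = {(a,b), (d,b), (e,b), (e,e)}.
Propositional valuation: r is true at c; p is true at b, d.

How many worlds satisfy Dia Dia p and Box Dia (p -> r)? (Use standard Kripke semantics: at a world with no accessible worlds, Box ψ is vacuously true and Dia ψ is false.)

0

Recall that Box ψ holds at a world iff ψ holds at every accessible world, and Dia ψ holds iff ψ holds at some accessible world.
Let φ = Dia Dia p and Box Dia (p -> r). Evaluate φ at each world:
  a (successors {b}): φ is false.
  b (successors ∅): φ is false.
  c (successors ∅): φ is false.
  d (successors {b}): φ is false.
  e (successors {b, e}): φ is false.
For instance, at e:
  At e: Dia Dia p is true, Box Dia (p -> r) is false, so Dia Dia p and Box Dia (p -> r) is false.
    At e: Dia Dia p requires Dia p at some successor in {b, e}.
      Dia p holds at e, so Dia Dia p is true at e.
    At e: Box Dia (p -> r) requires Dia (p -> r) at every successor {b, e}.
      Dia (p -> r) fails at b, so Box Dia (p -> r) is false at e.
Satisfying worlds: none.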